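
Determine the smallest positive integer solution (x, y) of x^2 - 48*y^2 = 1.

(x, y) = (7, 1)

First expand sqrt(48) as a continued fraction. With x_i = (sqrt(48) + m_i)/d_i and (m_0, d_0) = (0, 1): a_0 = floor(sqrt(48)) = 6, since 6^2 = 36 <= 48 < 49 = 7^2.
Iterate m_{i+1} = d_i*a_i - m_i, d_{i+1} = (48 - m_{i+1}^2)/d_i, a_{i+1} = floor((a_0 + m_{i+1})/d_{i+1}):
  m_1 = 1*6 - 0 = 6, d_1 = (48 - 6^2)/1 = 12/1 = 12, a_1 = floor((6 + 6)/12) = 1.
  m_2 = 12*1 - 6 = 6, d_2 = (48 - 6^2)/12 = 12/12 = 1, a_2 = floor((6 + 6)/1) = 12.
  m_3 = 1*12 - 6 = 6, d_3 = (48 - 6^2)/1 = 12/1 = 12: (m_3, d_3) = (m_1, d_1) = (6, 12), so from here the quotients repeat a_1, a_2; the period length is 2.
So sqrt(48) = [6; (1, 12)] with period length k = 2.
k is even, so the fundamental solution of x^2 - 48y^2 = 1 is (p_{k-1}, q_{k-1}) = (p_1, q_1); compute convergents through index 1.
Convergents (p_i = a_i*p_{i-1} + p_{i-2}, q_i = a_i*q_{i-1} + q_{i-2} with p_{-2}=0, p_{-1}=1, q_{-2}=1, q_{-1}=0):
  i=0: a_0=6, p_0 = 6*1 + 0 = 6, q_0 = 6*0 + 1 = 1.
  i=1: a_1=1, p_1 = 1*6 + 1 = 7, q_1 = 1*1 + 0 = 1.
Check: 7^2 - 48*1^2 = 49 - 48 = 1, so (x, y) = (7, 1) solves the equation, and by the theorem it is the least positive solution.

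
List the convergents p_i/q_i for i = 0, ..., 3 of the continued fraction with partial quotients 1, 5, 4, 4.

Using the convergent recurrence p_i = a_i*p_{i-1} + p_{i-2}, q_i = a_i*q_{i-1} + q_{i-2} with p_{-2}=0, p_{-1}=1, q_{-2}=1, q_{-1}=0:
  i=0: a_0=1, p_0 = 1*1 + 0 = 1, q_0 = 1*0 + 1 = 1.
  i=1: a_1=5, p_1 = 5*1 + 1 = 6, q_1 = 5*1 + 0 = 5.
  i=2: a_2=4, p_2 = 4*6 + 1 = 25, q_2 = 4*5 + 1 = 21.
  i=3: a_3=4, p_3 = 4*25 + 6 = 106, q_3 = 4*21 + 5 = 89.

1/1, 6/5, 25/21, 106/89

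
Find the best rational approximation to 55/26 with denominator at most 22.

36/17

Expand x = 55/26 as a continued fraction with the Euclidean algorithm:
  55 = 2*26 + 3, so a_0 = 2.
  26 = 8*3 + 2, so a_1 = 8.
  3 = 1*2 + 1, so a_2 = 1.
  2 = 2*1 + 0, so a_3 = 2.
so x = [2; 8, 1, 2].
Convergents (p_i = a_i*p_{i-1} + p_{i-2}, q_i = a_i*q_{i-1} + q_{i-2} with p_{-2}=0, p_{-1}=1, q_{-2}=1, q_{-1}=0), until the denominator exceeds 22:
  i=0: a_0=2, p_0 = 2*1 + 0 = 2, q_0 = 2*0 + 1 = 1.
  i=1: a_1=8, p_1 = 8*2 + 1 = 17, q_1 = 8*1 + 0 = 8.
  i=2: a_2=1, p_2 = 1*17 + 2 = 19, q_2 = 1*8 + 1 = 9.
  i=3: a_3=2, p_3 = 2*19 + 17 = 55, q_3 = 2*9 + 8 = 26.
q_3 = 26 > 22, so the last convergent with denominator <= 22 is p_2/q_2 = 19/9.
The closest fraction with denominator <= 22 is either p_2/q_2 or the intermediate fraction (k*p_2 + p_1)/(k*q_2 + q_1) with the largest k >= 1 whose denominator stays <= 22; these approach x as k grows, and every other convergent or intermediate fraction in range is farther away.
Largest k: floor((22 - q_1)/q_2) = floor((22 - 8)/9) = 1.
That gives (1*19 + 17)/(1*9 + 8) = 36/17.
Compare the errors: |x - 19/9| = |55*9 - 19*26|/(26*9) = 1/234, and |x - 36/17| = |55*17 - 36*26|/(26*17) = 1/442.
Cross-multiplying, 1*234 = 234 < 442 = 1*442, so 1/442 is smaller: the intermediate fraction 36/17 is closer to x than 19/9.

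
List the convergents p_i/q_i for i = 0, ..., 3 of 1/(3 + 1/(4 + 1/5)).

0/1, 1/3, 4/13, 21/68

Using the convergent recurrence p_i = a_i*p_{i-1} + p_{i-2}, q_i = a_i*q_{i-1} + q_{i-2} with p_{-2}=0, p_{-1}=1, q_{-2}=1, q_{-1}=0:
  i=0: a_0=0, p_0 = 0*1 + 0 = 0, q_0 = 0*0 + 1 = 1.
  i=1: a_1=3, p_1 = 3*0 + 1 = 1, q_1 = 3*1 + 0 = 3.
  i=2: a_2=4, p_2 = 4*1 + 0 = 4, q_2 = 4*3 + 1 = 13.
  i=3: a_3=5, p_3 = 5*4 + 1 = 21, q_3 = 5*13 + 3 = 68.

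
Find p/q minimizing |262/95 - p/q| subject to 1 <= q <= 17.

47/17

Expand x = 262/95 as a continued fraction with the Euclidean algorithm:
  262 = 2*95 + 72, so a_0 = 2.
  95 = 1*72 + 23, so a_1 = 1.
  72 = 3*23 + 3, so a_2 = 3.
  23 = 7*3 + 2, so a_3 = 7.
  3 = 1*2 + 1, so a_4 = 1.
  2 = 2*1 + 0, so a_5 = 2.
so x = [2; 1, 3, 7, 1, 2].
Convergents (p_i = a_i*p_{i-1} + p_{i-2}, q_i = a_i*q_{i-1} + q_{i-2} with p_{-2}=0, p_{-1}=1, q_{-2}=1, q_{-1}=0), until the denominator exceeds 17:
  i=0: a_0=2, p_0 = 2*1 + 0 = 2, q_0 = 2*0 + 1 = 1.
  i=1: a_1=1, p_1 = 1*2 + 1 = 3, q_1 = 1*1 + 0 = 1.
  i=2: a_2=3, p_2 = 3*3 + 2 = 11, q_2 = 3*1 + 1 = 4.
  i=3: a_3=7, p_3 = 7*11 + 3 = 80, q_3 = 7*4 + 1 = 29.
q_3 = 29 > 17, so the last convergent with denominator <= 17 is p_2/q_2 = 11/4.
The closest fraction with denominator <= 17 is either p_2/q_2 or the intermediate fraction (k*p_2 + p_1)/(k*q_2 + q_1) with the largest k >= 1 whose denominator stays <= 17; these approach x as k grows, and every other convergent or intermediate fraction in range is farther away.
Largest k: floor((17 - q_1)/q_2) = floor((17 - 1)/4) = 4.
That gives (4*11 + 3)/(4*4 + 1) = 47/17.
Compare the errors: |x - 11/4| = |262*4 - 11*95|/(95*4) = 3/380, and |x - 47/17| = |262*17 - 47*95|/(95*17) = 11/1615.
Cross-multiplying, 11*380 = 4180 < 4845 = 3*1615, so 11/1615 is smaller: the intermediate fraction 47/17 is closer to x than 11/4.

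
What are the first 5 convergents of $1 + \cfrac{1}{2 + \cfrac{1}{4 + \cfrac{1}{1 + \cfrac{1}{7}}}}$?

1/1, 3/2, 13/9, 16/11, 125/86

Using the convergent recurrence p_i = a_i*p_{i-1} + p_{i-2}, q_i = a_i*q_{i-1} + q_{i-2} with p_{-2}=0, p_{-1}=1, q_{-2}=1, q_{-1}=0:
  i=0: a_0=1, p_0 = 1*1 + 0 = 1, q_0 = 1*0 + 1 = 1.
  i=1: a_1=2, p_1 = 2*1 + 1 = 3, q_1 = 2*1 + 0 = 2.
  i=2: a_2=4, p_2 = 4*3 + 1 = 13, q_2 = 4*2 + 1 = 9.
  i=3: a_3=1, p_3 = 1*13 + 3 = 16, q_3 = 1*9 + 2 = 11.
  i=4: a_4=7, p_4 = 7*16 + 13 = 125, q_4 = 7*11 + 9 = 86.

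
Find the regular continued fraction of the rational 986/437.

[2; 3, 1, 9, 5, 2]

Run the Euclidean algorithm on 986 and 437; the successive quotients are the partial quotients a_0, a_1, ... (each step inverts the fractional part left over by the previous one):
  986 = 2*437 + 112, so a_0 = 2.
  437 = 3*112 + 101, so a_1 = 3.
  112 = 1*101 + 11, so a_2 = 1.
  101 = 9*11 + 2, so a_3 = 9.
  11 = 5*2 + 1, so a_4 = 5.
  2 = 2*1 + 0, so a_5 = 2.
The remainder reaches 0 after 6 divisions, so the expansion has 6 partial quotients, read off in order.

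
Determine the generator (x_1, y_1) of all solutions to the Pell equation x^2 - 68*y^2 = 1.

First expand sqrt(68) as a continued fraction. With x_i = (sqrt(68) + m_i)/d_i and (m_0, d_0) = (0, 1): a_0 = floor(sqrt(68)) = 8, since 8^2 = 64 <= 68 < 81 = 9^2.
Iterate m_{i+1} = d_i*a_i - m_i, d_{i+1} = (68 - m_{i+1}^2)/d_i, a_{i+1} = floor((a_0 + m_{i+1})/d_{i+1}):
  m_1 = 1*8 - 0 = 8, d_1 = (68 - 8^2)/1 = 4/1 = 4, a_1 = floor((8 + 8)/4) = 4.
  m_2 = 4*4 - 8 = 8, d_2 = (68 - 8^2)/4 = 4/4 = 1, a_2 = floor((8 + 8)/1) = 16.
  m_3 = 1*16 - 8 = 8, d_3 = (68 - 8^2)/1 = 4/1 = 4: (m_3, d_3) = (m_1, d_1) = (8, 4), so from here the quotients repeat a_1, a_2; the period length is 2.
So sqrt(68) = [8; (4, 16)] with period length k = 2.
k is even, so the fundamental solution of x^2 - 68y^2 = 1 is (p_{k-1}, q_{k-1}) = (p_1, q_1); compute convergents through index 1.
Convergents (p_i = a_i*p_{i-1} + p_{i-2}, q_i = a_i*q_{i-1} + q_{i-2} with p_{-2}=0, p_{-1}=1, q_{-2}=1, q_{-1}=0):
  i=0: a_0=8, p_0 = 8*1 + 0 = 8, q_0 = 8*0 + 1 = 1.
  i=1: a_1=4, p_1 = 4*8 + 1 = 33, q_1 = 4*1 + 0 = 4.
Check: 33^2 - 68*4^2 = 1089 - 1088 = 1, so (x, y) = (33, 4) solves the equation, and by the theorem it is the least positive solution.

(x, y) = (33, 4)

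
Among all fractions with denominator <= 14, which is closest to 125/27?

Expand x = 125/27 as a continued fraction with the Euclidean algorithm:
  125 = 4*27 + 17, so a_0 = 4.
  27 = 1*17 + 10, so a_1 = 1.
  17 = 1*10 + 7, so a_2 = 1.
  10 = 1*7 + 3, so a_3 = 1.
  7 = 2*3 + 1, so a_4 = 2.
  3 = 3*1 + 0, so a_5 = 3.
so x = [4; 1, 1, 1, 2, 3].
Convergents (p_i = a_i*p_{i-1} + p_{i-2}, q_i = a_i*q_{i-1} + q_{i-2} with p_{-2}=0, p_{-1}=1, q_{-2}=1, q_{-1}=0), until the denominator exceeds 14:
  i=0: a_0=4, p_0 = 4*1 + 0 = 4, q_0 = 4*0 + 1 = 1.
  i=1: a_1=1, p_1 = 1*4 + 1 = 5, q_1 = 1*1 + 0 = 1.
  i=2: a_2=1, p_2 = 1*5 + 4 = 9, q_2 = 1*1 + 1 = 2.
  i=3: a_3=1, p_3 = 1*9 + 5 = 14, q_3 = 1*2 + 1 = 3.
  i=4: a_4=2, p_4 = 2*14 + 9 = 37, q_4 = 2*3 + 2 = 8.
  i=5: a_5=3, p_5 = 3*37 + 14 = 125, q_5 = 3*8 + 3 = 27.
q_5 = 27 > 14, so the last convergent with denominator <= 14 is p_4/q_4 = 37/8.
The closest fraction with denominator <= 14 is either p_4/q_4 or the intermediate fraction (k*p_4 + p_3)/(k*q_4 + q_3) with the largest k >= 1 whose denominator stays <= 14; these approach x as k grows, and every other convergent or intermediate fraction in range is farther away.
Largest k: floor((14 - q_3)/q_4) = floor((14 - 3)/8) = 1.
That gives (1*37 + 14)/(1*8 + 3) = 51/11.
Compare the errors: |x - 37/8| = |125*8 - 37*27|/(27*8) = 1/216, and |x - 51/11| = |125*11 - 51*27|/(27*11) = 2/297.
Cross-multiplying, 1*297 = 297 < 432 = 2*216, so 1/216 is smaller: the convergent 37/8 is closer to x than 51/11.

37/8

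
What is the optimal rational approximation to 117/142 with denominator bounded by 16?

Expand x = 117/142 as a continued fraction with the Euclidean algorithm:
  117 = 0*142 + 117, so a_0 = 0.
  142 = 1*117 + 25, so a_1 = 1.
  117 = 4*25 + 17, so a_2 = 4.
  25 = 1*17 + 8, so a_3 = 1.
  17 = 2*8 + 1, so a_4 = 2.
  8 = 8*1 + 0, so a_5 = 8.
so x = [0; 1, 4, 1, 2, 8].
Convergents (p_i = a_i*p_{i-1} + p_{i-2}, q_i = a_i*q_{i-1} + q_{i-2} with p_{-2}=0, p_{-1}=1, q_{-2}=1, q_{-1}=0), until the denominator exceeds 16:
  i=0: a_0=0, p_0 = 0*1 + 0 = 0, q_0 = 0*0 + 1 = 1.
  i=1: a_1=1, p_1 = 1*0 + 1 = 1, q_1 = 1*1 + 0 = 1.
  i=2: a_2=4, p_2 = 4*1 + 0 = 4, q_2 = 4*1 + 1 = 5.
  i=3: a_3=1, p_3 = 1*4 + 1 = 5, q_3 = 1*5 + 1 = 6.
  i=4: a_4=2, p_4 = 2*5 + 4 = 14, q_4 = 2*6 + 5 = 17.
q_4 = 17 > 16, so the last convergent with denominator <= 16 is p_3/q_3 = 5/6.
The closest fraction with denominator <= 16 is either p_3/q_3 or the intermediate fraction (k*p_3 + p_2)/(k*q_3 + q_2) with the largest k >= 1 whose denominator stays <= 16; these approach x as k grows, and every other convergent or intermediate fraction in range is farther away.
Largest k: floor((16 - q_2)/q_3) = floor((16 - 5)/6) = 1.
That gives (1*5 + 4)/(1*6 + 5) = 9/11.
Compare the errors: |x - 5/6| = |117*6 - 5*142|/(142*6) = 8/852, and |x - 9/11| = |117*11 - 9*142|/(142*11) = 9/1562.
Cross-multiplying, 9*852 = 7668 < 12496 = 8*1562, so 9/1562 is smaller: the intermediate fraction 9/11 is closer to x than 5/6.

9/11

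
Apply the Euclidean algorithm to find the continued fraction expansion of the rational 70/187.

[0; 2, 1, 2, 23]

Run the Euclidean algorithm on 70 and 187; the successive quotients are the partial quotients a_0, a_1, ... (each step inverts the fractional part left over by the previous one):
  70 = 0*187 + 70, so a_0 = 0.
  187 = 2*70 + 47, so a_1 = 2.
  70 = 1*47 + 23, so a_2 = 1.
  47 = 2*23 + 1, so a_3 = 2.
  23 = 23*1 + 0, so a_4 = 23.
The remainder reaches 0 after 5 divisions, so the expansion has 5 partial quotients, read off in order.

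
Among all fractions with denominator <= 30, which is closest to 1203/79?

Expand x = 1203/79 as a continued fraction with the Euclidean algorithm:
  1203 = 15*79 + 18, so a_0 = 15.
  79 = 4*18 + 7, so a_1 = 4.
  18 = 2*7 + 4, so a_2 = 2.
  7 = 1*4 + 3, so a_3 = 1.
  4 = 1*3 + 1, so a_4 = 1.
  3 = 3*1 + 0, so a_5 = 3.
so x = [15; 4, 2, 1, 1, 3].
Convergents (p_i = a_i*p_{i-1} + p_{i-2}, q_i = a_i*q_{i-1} + q_{i-2} with p_{-2}=0, p_{-1}=1, q_{-2}=1, q_{-1}=0), until the denominator exceeds 30:
  i=0: a_0=15, p_0 = 15*1 + 0 = 15, q_0 = 15*0 + 1 = 1.
  i=1: a_1=4, p_1 = 4*15 + 1 = 61, q_1 = 4*1 + 0 = 4.
  i=2: a_2=2, p_2 = 2*61 + 15 = 137, q_2 = 2*4 + 1 = 9.
  i=3: a_3=1, p_3 = 1*137 + 61 = 198, q_3 = 1*9 + 4 = 13.
  i=4: a_4=1, p_4 = 1*198 + 137 = 335, q_4 = 1*13 + 9 = 22.
  i=5: a_5=3, p_5 = 3*335 + 198 = 1203, q_5 = 3*22 + 13 = 79.
q_5 = 79 > 30, so the last convergent with denominator <= 30 is p_4/q_4 = 335/22.
The closest fraction with denominator <= 30 is either p_4/q_4 or the intermediate fraction (k*p_4 + p_3)/(k*q_4 + q_3) with the largest k >= 1 whose denominator stays <= 30; these approach x as k grows, and every other convergent or intermediate fraction in range is farther away.
Largest k: floor((30 - q_3)/q_4) = floor((30 - 13)/22) = 0.
Since k = 0, no intermediate fraction beyond p_4/q_4 has denominator <= 30, so the convergent 335/22 is the closest (its error is |1203*22 - 335*79|/(79*22) = 1/1738).

335/22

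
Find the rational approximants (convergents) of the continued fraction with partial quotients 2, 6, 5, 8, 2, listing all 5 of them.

2/1, 13/6, 67/31, 549/254, 1165/539

Using the convergent recurrence p_i = a_i*p_{i-1} + p_{i-2}, q_i = a_i*q_{i-1} + q_{i-2} with p_{-2}=0, p_{-1}=1, q_{-2}=1, q_{-1}=0:
  i=0: a_0=2, p_0 = 2*1 + 0 = 2, q_0 = 2*0 + 1 = 1.
  i=1: a_1=6, p_1 = 6*2 + 1 = 13, q_1 = 6*1 + 0 = 6.
  i=2: a_2=5, p_2 = 5*13 + 2 = 67, q_2 = 5*6 + 1 = 31.
  i=3: a_3=8, p_3 = 8*67 + 13 = 549, q_3 = 8*31 + 6 = 254.
  i=4: a_4=2, p_4 = 2*549 + 67 = 1165, q_4 = 2*254 + 31 = 539.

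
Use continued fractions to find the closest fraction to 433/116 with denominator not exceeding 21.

Expand x = 433/116 as a continued fraction with the Euclidean algorithm:
  433 = 3*116 + 85, so a_0 = 3.
  116 = 1*85 + 31, so a_1 = 1.
  85 = 2*31 + 23, so a_2 = 2.
  31 = 1*23 + 8, so a_3 = 1.
  23 = 2*8 + 7, so a_4 = 2.
  8 = 1*7 + 1, so a_5 = 1.
  7 = 7*1 + 0, so a_6 = 7.
so x = [3; 1, 2, 1, 2, 1, 7].
Convergents (p_i = a_i*p_{i-1} + p_{i-2}, q_i = a_i*q_{i-1} + q_{i-2} with p_{-2}=0, p_{-1}=1, q_{-2}=1, q_{-1}=0), until the denominator exceeds 21:
  i=0: a_0=3, p_0 = 3*1 + 0 = 3, q_0 = 3*0 + 1 = 1.
  i=1: a_1=1, p_1 = 1*3 + 1 = 4, q_1 = 1*1 + 0 = 1.
  i=2: a_2=2, p_2 = 2*4 + 3 = 11, q_2 = 2*1 + 1 = 3.
  i=3: a_3=1, p_3 = 1*11 + 4 = 15, q_3 = 1*3 + 1 = 4.
  i=4: a_4=2, p_4 = 2*15 + 11 = 41, q_4 = 2*4 + 3 = 11.
  i=5: a_5=1, p_5 = 1*41 + 15 = 56, q_5 = 1*11 + 4 = 15.
  i=6: a_6=7, p_6 = 7*56 + 41 = 433, q_6 = 7*15 + 11 = 116.
q_6 = 116 > 21, so the last convergent with denominator <= 21 is p_5/q_5 = 56/15.
The closest fraction with denominator <= 21 is either p_5/q_5 or the intermediate fraction (k*p_5 + p_4)/(k*q_5 + q_4) with the largest k >= 1 whose denominator stays <= 21; these approach x as k grows, and every other convergent or intermediate fraction in range is farther away.
Largest k: floor((21 - q_4)/q_5) = floor((21 - 11)/15) = 0.
Since k = 0, no intermediate fraction beyond p_5/q_5 has denominator <= 21, so the convergent 56/15 is the closest (its error is |433*15 - 56*116|/(116*15) = 1/1740).

56/15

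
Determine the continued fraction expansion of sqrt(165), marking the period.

[12; (1, 5, 2, 5, 1, 24)]

Write x_i = (sqrt(165) + m_i)/d_i with (m_0, d_0) = (0, 1). a_0 = floor(sqrt(165)) = 12, since 12^2 = 144 <= 165 < 169 = 13^2.
Iterate m_{i+1} = d_i*a_i - m_i, d_{i+1} = (165 - m_{i+1}^2)/d_i, a_{i+1} = floor((a_0 + m_{i+1})/d_{i+1}):
  m_1 = 1*12 - 0 = 12, d_1 = (165 - 12^2)/1 = 21/1 = 21, a_1 = floor((12 + 12)/21) = 1.
  m_2 = 21*1 - 12 = 9, d_2 = (165 - 9^2)/21 = 84/21 = 4, a_2 = floor((12 + 9)/4) = 5.
  m_3 = 4*5 - 9 = 11, d_3 = (165 - 11^2)/4 = 44/4 = 11, a_3 = floor((12 + 11)/11) = 2.
  m_4 = 11*2 - 11 = 11, d_4 = (165 - 11^2)/11 = 44/11 = 4, a_4 = floor((12 + 11)/4) = 5.
  m_5 = 4*5 - 11 = 9, d_5 = (165 - 9^2)/4 = 84/4 = 21, a_5 = floor((12 + 9)/21) = 1.
  m_6 = 21*1 - 9 = 12, d_6 = (165 - 12^2)/21 = 21/21 = 1, a_6 = floor((12 + 12)/1) = 24.
  m_7 = 1*24 - 12 = 12, d_7 = (165 - 12^2)/1 = 21/1 = 21: (m_7, d_7) = (m_1, d_1) = (12, 21), so from here the quotients repeat a_1, ..., a_6; the period length is 6.
Hence the expansion of sqrt(165) is a_0 = 12 followed by the repeating block 1, 5, 2, 5, 1, 24 (period 6).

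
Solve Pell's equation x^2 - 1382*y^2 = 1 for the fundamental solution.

First expand sqrt(1382) as a continued fraction. With x_i = (sqrt(1382) + m_i)/d_i and (m_0, d_0) = (0, 1): a_0 = floor(sqrt(1382)) = 37, since 37^2 = 1369 <= 1382 < 1444 = 38^2.
Iterate m_{i+1} = d_i*a_i - m_i, d_{i+1} = (1382 - m_{i+1}^2)/d_i, a_{i+1} = floor((a_0 + m_{i+1})/d_{i+1}):
  m_1 = 1*37 - 0 = 37, d_1 = (1382 - 37^2)/1 = 13/1 = 13, a_1 = floor((37 + 37)/13) = 5.
  m_2 = 13*5 - 37 = 28, d_2 = (1382 - 28^2)/13 = 598/13 = 46, a_2 = floor((37 + 28)/46) = 1.
  m_3 = 46*1 - 28 = 18, d_3 = (1382 - 18^2)/46 = 1058/46 = 23, a_3 = floor((37 + 18)/23) = 2.
  m_4 = 23*2 - 18 = 28, d_4 = (1382 - 28^2)/23 = 598/23 = 26, a_4 = floor((37 + 28)/26) = 2.
  m_5 = 26*2 - 28 = 24, d_5 = (1382 - 24^2)/26 = 806/26 = 31, a_5 = floor((37 + 24)/31) = 1.
  m_6 = 31*1 - 24 = 7, d_6 = (1382 - 7^2)/31 = 1333/31 = 43, a_6 = floor((37 + 7)/43) = 1.
  m_7 = 43*1 - 7 = 36, d_7 = (1382 - 36^2)/43 = 86/43 = 2, a_7 = floor((37 + 36)/2) = 36.
  m_8 = 2*36 - 36 = 36, d_8 = (1382 - 36^2)/2 = 86/2 = 43, a_8 = floor((37 + 36)/43) = 1.
  m_9 = 43*1 - 36 = 7, d_9 = (1382 - 7^2)/43 = 1333/43 = 31, a_9 = floor((37 + 7)/31) = 1.
  m_10 = 31*1 - 7 = 24, d_10 = (1382 - 24^2)/31 = 806/31 = 26, a_10 = floor((37 + 24)/26) = 2.
  m_11 = 26*2 - 24 = 28, d_11 = (1382 - 28^2)/26 = 598/26 = 23, a_11 = floor((37 + 28)/23) = 2.
  m_12 = 23*2 - 28 = 18, d_12 = (1382 - 18^2)/23 = 1058/23 = 46, a_12 = floor((37 + 18)/46) = 1.
  m_13 = 46*1 - 18 = 28, d_13 = (1382 - 28^2)/46 = 598/46 = 13, a_13 = floor((37 + 28)/13) = 5.
  m_14 = 13*5 - 28 = 37, d_14 = (1382 - 37^2)/13 = 13/13 = 1, a_14 = floor((37 + 37)/1) = 74.
  m_15 = 1*74 - 37 = 37, d_15 = (1382 - 37^2)/1 = 13/1 = 13: (m_15, d_15) = (m_1, d_1) = (37, 13), so from here the quotients repeat a_1, ..., a_14; the period length is 14.
So sqrt(1382) = [37; (5, 1, 2, 2, 1, 1, 36, 1, 1, 2, 2, 1, 5, 74)] with period length k = 14.
k is even, so the fundamental solution of x^2 - 1382y^2 = 1 is (p_{k-1}, q_{k-1}) = (p_13, q_13); compute convergents through index 13.
Convergents (p_i = a_i*p_{i-1} + p_{i-2}, q_i = a_i*q_{i-1} + q_{i-2} with p_{-2}=0, p_{-1}=1, q_{-2}=1, q_{-1}=0):
  i=0: a_0=37, p_0 = 37*1 + 0 = 37, q_0 = 37*0 + 1 = 1.
  i=1: a_1=5, p_1 = 5*37 + 1 = 186, q_1 = 5*1 + 0 = 5.
  i=2: a_2=1, p_2 = 1*186 + 37 = 223, q_2 = 1*5 + 1 = 6.
  i=3: a_3=2, p_3 = 2*223 + 186 = 632, q_3 = 2*6 + 5 = 17.
  i=4: a_4=2, p_4 = 2*632 + 223 = 1487, q_4 = 2*17 + 6 = 40.
  i=5: a_5=1, p_5 = 1*1487 + 632 = 2119, q_5 = 1*40 + 17 = 57.
  i=6: a_6=1, p_6 = 1*2119 + 1487 = 3606, q_6 = 1*57 + 40 = 97.
  i=7: a_7=36, p_7 = 36*3606 + 2119 = 131935, q_7 = 36*97 + 57 = 3549.
  i=8: a_8=1, p_8 = 1*131935 + 3606 = 135541, q_8 = 1*3549 + 97 = 3646.
  i=9: a_9=1, p_9 = 1*135541 + 131935 = 267476, q_9 = 1*3646 + 3549 = 7195.
  i=10: a_10=2, p_10 = 2*267476 + 135541 = 670493, q_10 = 2*7195 + 3646 = 18036.
  i=11: a_11=2, p_11 = 2*670493 + 267476 = 1608462, q_11 = 2*18036 + 7195 = 43267.
  i=12: a_12=1, p_12 = 1*1608462 + 670493 = 2278955, q_12 = 1*43267 + 18036 = 61303.
  i=13: a_13=5, p_13 = 5*2278955 + 1608462 = 13003237, q_13 = 5*61303 + 43267 = 349782.
Check: 13003237^2 - 1382*349782^2 = 169084172478169 - 169084172478168 = 1, so (x, y) = (13003237, 349782) solves the equation, and by the theorem it is the least positive solution.

(x, y) = (13003237, 349782)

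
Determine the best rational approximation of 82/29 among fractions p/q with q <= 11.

17/6

Expand x = 82/29 as a continued fraction with the Euclidean algorithm:
  82 = 2*29 + 24, so a_0 = 2.
  29 = 1*24 + 5, so a_1 = 1.
  24 = 4*5 + 4, so a_2 = 4.
  5 = 1*4 + 1, so a_3 = 1.
  4 = 4*1 + 0, so a_4 = 4.
so x = [2; 1, 4, 1, 4].
Convergents (p_i = a_i*p_{i-1} + p_{i-2}, q_i = a_i*q_{i-1} + q_{i-2} with p_{-2}=0, p_{-1}=1, q_{-2}=1, q_{-1}=0), until the denominator exceeds 11:
  i=0: a_0=2, p_0 = 2*1 + 0 = 2, q_0 = 2*0 + 1 = 1.
  i=1: a_1=1, p_1 = 1*2 + 1 = 3, q_1 = 1*1 + 0 = 1.
  i=2: a_2=4, p_2 = 4*3 + 2 = 14, q_2 = 4*1 + 1 = 5.
  i=3: a_3=1, p_3 = 1*14 + 3 = 17, q_3 = 1*5 + 1 = 6.
  i=4: a_4=4, p_4 = 4*17 + 14 = 82, q_4 = 4*6 + 5 = 29.
q_4 = 29 > 11, so the last convergent with denominator <= 11 is p_3/q_3 = 17/6.
The closest fraction with denominator <= 11 is either p_3/q_3 or the intermediate fraction (k*p_3 + p_2)/(k*q_3 + q_2) with the largest k >= 1 whose denominator stays <= 11; these approach x as k grows, and every other convergent or intermediate fraction in range is farther away.
Largest k: floor((11 - q_2)/q_3) = floor((11 - 5)/6) = 1.
That gives (1*17 + 14)/(1*6 + 5) = 31/11.
Compare the errors: |x - 17/6| = |82*6 - 17*29|/(29*6) = 1/174, and |x - 31/11| = |82*11 - 31*29|/(29*11) = 3/319.
Cross-multiplying, 1*319 = 319 < 522 = 3*174, so 1/174 is smaller: the convergent 17/6 is closer to x than 31/11.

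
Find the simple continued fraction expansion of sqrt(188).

Write x_i = (sqrt(188) + m_i)/d_i with (m_0, d_0) = (0, 1). a_0 = floor(sqrt(188)) = 13, since 13^2 = 169 <= 188 < 196 = 14^2.
Iterate m_{i+1} = d_i*a_i - m_i, d_{i+1} = (188 - m_{i+1}^2)/d_i, a_{i+1} = floor((a_0 + m_{i+1})/d_{i+1}):
  m_1 = 1*13 - 0 = 13, d_1 = (188 - 13^2)/1 = 19/1 = 19, a_1 = floor((13 + 13)/19) = 1.
  m_2 = 19*1 - 13 = 6, d_2 = (188 - 6^2)/19 = 152/19 = 8, a_2 = floor((13 + 6)/8) = 2.
  m_3 = 8*2 - 6 = 10, d_3 = (188 - 10^2)/8 = 88/8 = 11, a_3 = floor((13 + 10)/11) = 2.
  m_4 = 11*2 - 10 = 12, d_4 = (188 - 12^2)/11 = 44/11 = 4, a_4 = floor((13 + 12)/4) = 6.
  m_5 = 4*6 - 12 = 12, d_5 = (188 - 12^2)/4 = 44/4 = 11, a_5 = floor((13 + 12)/11) = 2.
  m_6 = 11*2 - 12 = 10, d_6 = (188 - 10^2)/11 = 88/11 = 8, a_6 = floor((13 + 10)/8) = 2.
  m_7 = 8*2 - 10 = 6, d_7 = (188 - 6^2)/8 = 152/8 = 19, a_7 = floor((13 + 6)/19) = 1.
  m_8 = 19*1 - 6 = 13, d_8 = (188 - 13^2)/19 = 19/19 = 1, a_8 = floor((13 + 13)/1) = 26.
  m_9 = 1*26 - 13 = 13, d_9 = (188 - 13^2)/1 = 19/1 = 19: (m_9, d_9) = (m_1, d_1) = (13, 19), so from here the quotients repeat a_1, ..., a_8; the period length is 8.
Hence the expansion of sqrt(188) is a_0 = 13 followed by the repeating block 1, 2, 2, 6, 2, 2, 1, 26 (period 8).

[13; (1, 2, 2, 6, 2, 2, 1, 26)]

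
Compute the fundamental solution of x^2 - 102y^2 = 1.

First expand sqrt(102) as a continued fraction. With x_i = (sqrt(102) + m_i)/d_i and (m_0, d_0) = (0, 1): a_0 = floor(sqrt(102)) = 10, since 10^2 = 100 <= 102 < 121 = 11^2.
Iterate m_{i+1} = d_i*a_i - m_i, d_{i+1} = (102 - m_{i+1}^2)/d_i, a_{i+1} = floor((a_0 + m_{i+1})/d_{i+1}):
  m_1 = 1*10 - 0 = 10, d_1 = (102 - 10^2)/1 = 2/1 = 2, a_1 = floor((10 + 10)/2) = 10.
  m_2 = 2*10 - 10 = 10, d_2 = (102 - 10^2)/2 = 2/2 = 1, a_2 = floor((10 + 10)/1) = 20.
  m_3 = 1*20 - 10 = 10, d_3 = (102 - 10^2)/1 = 2/1 = 2: (m_3, d_3) = (m_1, d_1) = (10, 2), so from here the quotients repeat a_1, a_2; the period length is 2.
So sqrt(102) = [10; (10, 20)] with period length k = 2.
k is even, so the fundamental solution of x^2 - 102y^2 = 1 is (p_{k-1}, q_{k-1}) = (p_1, q_1); compute convergents through index 1.
Convergents (p_i = a_i*p_{i-1} + p_{i-2}, q_i = a_i*q_{i-1} + q_{i-2} with p_{-2}=0, p_{-1}=1, q_{-2}=1, q_{-1}=0):
  i=0: a_0=10, p_0 = 10*1 + 0 = 10, q_0 = 10*0 + 1 = 1.
  i=1: a_1=10, p_1 = 10*10 + 1 = 101, q_1 = 10*1 + 0 = 10.
Check: 101^2 - 102*10^2 = 10201 - 10200 = 1, so (x, y) = (101, 10) solves the equation, and by the theorem it is the least positive solution.

(x, y) = (101, 10)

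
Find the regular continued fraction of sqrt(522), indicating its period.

Write x_i = (sqrt(522) + m_i)/d_i with (m_0, d_0) = (0, 1). a_0 = floor(sqrt(522)) = 22, since 22^2 = 484 <= 522 < 529 = 23^2.
Iterate m_{i+1} = d_i*a_i - m_i, d_{i+1} = (522 - m_{i+1}^2)/d_i, a_{i+1} = floor((a_0 + m_{i+1})/d_{i+1}):
  m_1 = 1*22 - 0 = 22, d_1 = (522 - 22^2)/1 = 38/1 = 38, a_1 = floor((22 + 22)/38) = 1.
  m_2 = 38*1 - 22 = 16, d_2 = (522 - 16^2)/38 = 266/38 = 7, a_2 = floor((22 + 16)/7) = 5.
  m_3 = 7*5 - 16 = 19, d_3 = (522 - 19^2)/7 = 161/7 = 23, a_3 = floor((22 + 19)/23) = 1.
  m_4 = 23*1 - 19 = 4, d_4 = (522 - 4^2)/23 = 506/23 = 22, a_4 = floor((22 + 4)/22) = 1.
  m_5 = 22*1 - 4 = 18, d_5 = (522 - 18^2)/22 = 198/22 = 9, a_5 = floor((22 + 18)/9) = 4.
  m_6 = 9*4 - 18 = 18, d_6 = (522 - 18^2)/9 = 198/9 = 22, a_6 = floor((22 + 18)/22) = 1.
  m_7 = 22*1 - 18 = 4, d_7 = (522 - 4^2)/22 = 506/22 = 23, a_7 = floor((22 + 4)/23) = 1.
  m_8 = 23*1 - 4 = 19, d_8 = (522 - 19^2)/23 = 161/23 = 7, a_8 = floor((22 + 19)/7) = 5.
  m_9 = 7*5 - 19 = 16, d_9 = (522 - 16^2)/7 = 266/7 = 38, a_9 = floor((22 + 16)/38) = 1.
  m_10 = 38*1 - 16 = 22, d_10 = (522 - 22^2)/38 = 38/38 = 1, a_10 = floor((22 + 22)/1) = 44.
  m_11 = 1*44 - 22 = 22, d_11 = (522 - 22^2)/1 = 38/1 = 38: (m_11, d_11) = (m_1, d_1) = (22, 38), so from here the quotients repeat a_1, ..., a_10; the period length is 10.
Hence the expansion of sqrt(522) is a_0 = 22 followed by the repeating block 1, 5, 1, 1, 4, 1, 1, 5, 1, 44 (period 10).

[22; (1, 5, 1, 1, 4, 1, 1, 5, 1, 44)]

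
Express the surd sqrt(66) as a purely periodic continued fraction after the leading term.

[8; (8, 16)]

Write x_i = (sqrt(66) + m_i)/d_i with (m_0, d_0) = (0, 1). a_0 = floor(sqrt(66)) = 8, since 8^2 = 64 <= 66 < 81 = 9^2.
Iterate m_{i+1} = d_i*a_i - m_i, d_{i+1} = (66 - m_{i+1}^2)/d_i, a_{i+1} = floor((a_0 + m_{i+1})/d_{i+1}):
  m_1 = 1*8 - 0 = 8, d_1 = (66 - 8^2)/1 = 2/1 = 2, a_1 = floor((8 + 8)/2) = 8.
  m_2 = 2*8 - 8 = 8, d_2 = (66 - 8^2)/2 = 2/2 = 1, a_2 = floor((8 + 8)/1) = 16.
  m_3 = 1*16 - 8 = 8, d_3 = (66 - 8^2)/1 = 2/1 = 2: (m_3, d_3) = (m_1, d_1) = (8, 2), so from here the quotients repeat a_1, a_2; the period length is 2.
Hence the expansion of sqrt(66) is a_0 = 8 followed by the repeating block 8, 16 (period 2).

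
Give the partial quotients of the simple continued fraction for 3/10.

Run the Euclidean algorithm on 3 and 10; the successive quotients are the partial quotients a_0, a_1, ... (each step inverts the fractional part left over by the previous one):
  3 = 0*10 + 3, so a_0 = 0.
  10 = 3*3 + 1, so a_1 = 3.
  3 = 3*1 + 0, so a_2 = 3.
The remainder reaches 0 after 3 divisions, so the expansion has 3 partial quotients, read off in order.

[0; 3, 3]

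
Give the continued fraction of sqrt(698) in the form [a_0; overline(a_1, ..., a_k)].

Write x_i = (sqrt(698) + m_i)/d_i with (m_0, d_0) = (0, 1). a_0 = floor(sqrt(698)) = 26, since 26^2 = 676 <= 698 < 729 = 27^2.
Iterate m_{i+1} = d_i*a_i - m_i, d_{i+1} = (698 - m_{i+1}^2)/d_i, a_{i+1} = floor((a_0 + m_{i+1})/d_{i+1}):
  m_1 = 1*26 - 0 = 26, d_1 = (698 - 26^2)/1 = 22/1 = 22, a_1 = floor((26 + 26)/22) = 2.
  m_2 = 22*2 - 26 = 18, d_2 = (698 - 18^2)/22 = 374/22 = 17, a_2 = floor((26 + 18)/17) = 2.
  m_3 = 17*2 - 18 = 16, d_3 = (698 - 16^2)/17 = 442/17 = 26, a_3 = floor((26 + 16)/26) = 1.
  m_4 = 26*1 - 16 = 10, d_4 = (698 - 10^2)/26 = 598/26 = 23, a_4 = floor((26 + 10)/23) = 1.
  m_5 = 23*1 - 10 = 13, d_5 = (698 - 13^2)/23 = 529/23 = 23, a_5 = floor((26 + 13)/23) = 1.
  m_6 = 23*1 - 13 = 10, d_6 = (698 - 10^2)/23 = 598/23 = 26, a_6 = floor((26 + 10)/26) = 1.
  m_7 = 26*1 - 10 = 16, d_7 = (698 - 16^2)/26 = 442/26 = 17, a_7 = floor((26 + 16)/17) = 2.
  m_8 = 17*2 - 16 = 18, d_8 = (698 - 18^2)/17 = 374/17 = 22, a_8 = floor((26 + 18)/22) = 2.
  m_9 = 22*2 - 18 = 26, d_9 = (698 - 26^2)/22 = 22/22 = 1, a_9 = floor((26 + 26)/1) = 52.
  m_10 = 1*52 - 26 = 26, d_10 = (698 - 26^2)/1 = 22/1 = 22: (m_10, d_10) = (m_1, d_1) = (26, 22), so from here the quotients repeat a_1, ..., a_9; the period length is 9.
Hence the expansion of sqrt(698) is a_0 = 26 followed by the repeating block 2, 2, 1, 1, 1, 1, 2, 2, 52 (period 9).

[26; overline(2, 2, 1, 1, 1, 1, 2, 2, 52)]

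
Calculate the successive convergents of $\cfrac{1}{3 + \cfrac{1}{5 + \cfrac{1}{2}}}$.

Using the convergent recurrence p_i = a_i*p_{i-1} + p_{i-2}, q_i = a_i*q_{i-1} + q_{i-2} with p_{-2}=0, p_{-1}=1, q_{-2}=1, q_{-1}=0:
  i=0: a_0=0, p_0 = 0*1 + 0 = 0, q_0 = 0*0 + 1 = 1.
  i=1: a_1=3, p_1 = 3*0 + 1 = 1, q_1 = 3*1 + 0 = 3.
  i=2: a_2=5, p_2 = 5*1 + 0 = 5, q_2 = 5*3 + 1 = 16.
  i=3: a_3=2, p_3 = 2*5 + 1 = 11, q_3 = 2*16 + 3 = 35.

0/1, 1/3, 5/16, 11/35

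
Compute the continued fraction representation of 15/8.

[1; 1, 7]

Run the Euclidean algorithm on 15 and 8; the successive quotients are the partial quotients a_0, a_1, ... (each step inverts the fractional part left over by the previous one):
  15 = 1*8 + 7, so a_0 = 1.
  8 = 1*7 + 1, so a_1 = 1.
  7 = 7*1 + 0, so a_2 = 7.
The remainder reaches 0 after 3 divisions, so the expansion has 3 partial quotients, read off in order.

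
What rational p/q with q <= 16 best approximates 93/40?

7/3

Expand x = 93/40 as a continued fraction with the Euclidean algorithm:
  93 = 2*40 + 13, so a_0 = 2.
  40 = 3*13 + 1, so a_1 = 3.
  13 = 13*1 + 0, so a_2 = 13.
so x = [2; 3, 13].
Convergents (p_i = a_i*p_{i-1} + p_{i-2}, q_i = a_i*q_{i-1} + q_{i-2} with p_{-2}=0, p_{-1}=1, q_{-2}=1, q_{-1}=0), until the denominator exceeds 16:
  i=0: a_0=2, p_0 = 2*1 + 0 = 2, q_0 = 2*0 + 1 = 1.
  i=1: a_1=3, p_1 = 3*2 + 1 = 7, q_1 = 3*1 + 0 = 3.
  i=2: a_2=13, p_2 = 13*7 + 2 = 93, q_2 = 13*3 + 1 = 40.
q_2 = 40 > 16, so the last convergent with denominator <= 16 is p_1/q_1 = 7/3.
The closest fraction with denominator <= 16 is either p_1/q_1 or the intermediate fraction (k*p_1 + p_0)/(k*q_1 + q_0) with the largest k >= 1 whose denominator stays <= 16; these approach x as k grows, and every other convergent or intermediate fraction in range is farther away.
Largest k: floor((16 - q_0)/q_1) = floor((16 - 1)/3) = 5.
That gives (5*7 + 2)/(5*3 + 1) = 37/16.
Compare the errors: |x - 7/3| = |93*3 - 7*40|/(40*3) = 1/120, and |x - 37/16| = |93*16 - 37*40|/(40*16) = 8/640.
Cross-multiplying, 1*640 = 640 < 960 = 8*120, so 1/120 is smaller: the convergent 7/3 is closer to x than 37/16.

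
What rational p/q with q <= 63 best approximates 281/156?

Expand x = 281/156 as a continued fraction with the Euclidean algorithm:
  281 = 1*156 + 125, so a_0 = 1.
  156 = 1*125 + 31, so a_1 = 1.
  125 = 4*31 + 1, so a_2 = 4.
  31 = 31*1 + 0, so a_3 = 31.
so x = [1; 1, 4, 31].
Convergents (p_i = a_i*p_{i-1} + p_{i-2}, q_i = a_i*q_{i-1} + q_{i-2} with p_{-2}=0, p_{-1}=1, q_{-2}=1, q_{-1}=0), until the denominator exceeds 63:
  i=0: a_0=1, p_0 = 1*1 + 0 = 1, q_0 = 1*0 + 1 = 1.
  i=1: a_1=1, p_1 = 1*1 + 1 = 2, q_1 = 1*1 + 0 = 1.
  i=2: a_2=4, p_2 = 4*2 + 1 = 9, q_2 = 4*1 + 1 = 5.
  i=3: a_3=31, p_3 = 31*9 + 2 = 281, q_3 = 31*5 + 1 = 156.
q_3 = 156 > 63, so the last convergent with denominator <= 63 is p_2/q_2 = 9/5.
The closest fraction with denominator <= 63 is either p_2/q_2 or the intermediate fraction (k*p_2 + p_1)/(k*q_2 + q_1) with the largest k >= 1 whose denominator stays <= 63; these approach x as k grows, and every other convergent or intermediate fraction in range is farther away.
Largest k: floor((63 - q_1)/q_2) = floor((63 - 1)/5) = 12.
That gives (12*9 + 2)/(12*5 + 1) = 110/61.
Compare the errors: |x - 9/5| = |281*5 - 9*156|/(156*5) = 1/780, and |x - 110/61| = |281*61 - 110*156|/(156*61) = 19/9516.
Cross-multiplying, 1*9516 = 9516 < 14820 = 19*780, so 1/780 is smaller: the convergent 9/5 is closer to x than 110/61.

9/5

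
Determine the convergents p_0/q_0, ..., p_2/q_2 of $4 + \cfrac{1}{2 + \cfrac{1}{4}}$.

Using the convergent recurrence p_i = a_i*p_{i-1} + p_{i-2}, q_i = a_i*q_{i-1} + q_{i-2} with p_{-2}=0, p_{-1}=1, q_{-2}=1, q_{-1}=0:
  i=0: a_0=4, p_0 = 4*1 + 0 = 4, q_0 = 4*0 + 1 = 1.
  i=1: a_1=2, p_1 = 2*4 + 1 = 9, q_1 = 2*1 + 0 = 2.
  i=2: a_2=4, p_2 = 4*9 + 4 = 40, q_2 = 4*2 + 1 = 9.

4/1, 9/2, 40/9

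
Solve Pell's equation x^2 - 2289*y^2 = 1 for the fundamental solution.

(x, y) = (2883049, 60260)

First expand sqrt(2289) as a continued fraction. With x_i = (sqrt(2289) + m_i)/d_i and (m_0, d_0) = (0, 1): a_0 = floor(sqrt(2289)) = 47, since 47^2 = 2209 <= 2289 < 2304 = 48^2.
Iterate m_{i+1} = d_i*a_i - m_i, d_{i+1} = (2289 - m_{i+1}^2)/d_i, a_{i+1} = floor((a_0 + m_{i+1})/d_{i+1}):
  m_1 = 1*47 - 0 = 47, d_1 = (2289 - 47^2)/1 = 80/1 = 80, a_1 = floor((47 + 47)/80) = 1.
  m_2 = 80*1 - 47 = 33, d_2 = (2289 - 33^2)/80 = 1200/80 = 15, a_2 = floor((47 + 33)/15) = 5.
  m_3 = 15*5 - 33 = 42, d_3 = (2289 - 42^2)/15 = 525/15 = 35, a_3 = floor((47 + 42)/35) = 2.
  m_4 = 35*2 - 42 = 28, d_4 = (2289 - 28^2)/35 = 1505/35 = 43, a_4 = floor((47 + 28)/43) = 1.
  m_5 = 43*1 - 28 = 15, d_5 = (2289 - 15^2)/43 = 2064/43 = 48, a_5 = floor((47 + 15)/48) = 1.
  m_6 = 48*1 - 15 = 33, d_6 = (2289 - 33^2)/48 = 1200/48 = 25, a_6 = floor((47 + 33)/25) = 3.
  m_7 = 25*3 - 33 = 42, d_7 = (2289 - 42^2)/25 = 525/25 = 21, a_7 = floor((47 + 42)/21) = 4.
  m_8 = 21*4 - 42 = 42, d_8 = (2289 - 42^2)/21 = 525/21 = 25, a_8 = floor((47 + 42)/25) = 3.
  m_9 = 25*3 - 42 = 33, d_9 = (2289 - 33^2)/25 = 1200/25 = 48, a_9 = floor((47 + 33)/48) = 1.
  m_10 = 48*1 - 33 = 15, d_10 = (2289 - 15^2)/48 = 2064/48 = 43, a_10 = floor((47 + 15)/43) = 1.
  m_11 = 43*1 - 15 = 28, d_11 = (2289 - 28^2)/43 = 1505/43 = 35, a_11 = floor((47 + 28)/35) = 2.
  m_12 = 35*2 - 28 = 42, d_12 = (2289 - 42^2)/35 = 525/35 = 15, a_12 = floor((47 + 42)/15) = 5.
  m_13 = 15*5 - 42 = 33, d_13 = (2289 - 33^2)/15 = 1200/15 = 80, a_13 = floor((47 + 33)/80) = 1.
  m_14 = 80*1 - 33 = 47, d_14 = (2289 - 47^2)/80 = 80/80 = 1, a_14 = floor((47 + 47)/1) = 94.
  m_15 = 1*94 - 47 = 47, d_15 = (2289 - 47^2)/1 = 80/1 = 80: (m_15, d_15) = (m_1, d_1) = (47, 80), so from here the quotients repeat a_1, ..., a_14; the period length is 14.
So sqrt(2289) = [47; (1, 5, 2, 1, 1, 3, 4, 3, 1, 1, 2, 5, 1, 94)] with period length k = 14.
k is even, so the fundamental solution of x^2 - 2289y^2 = 1 is (p_{k-1}, q_{k-1}) = (p_13, q_13); compute convergents through index 13.
Convergents (p_i = a_i*p_{i-1} + p_{i-2}, q_i = a_i*q_{i-1} + q_{i-2} with p_{-2}=0, p_{-1}=1, q_{-2}=1, q_{-1}=0):
  i=0: a_0=47, p_0 = 47*1 + 0 = 47, q_0 = 47*0 + 1 = 1.
  i=1: a_1=1, p_1 = 1*47 + 1 = 48, q_1 = 1*1 + 0 = 1.
  i=2: a_2=5, p_2 = 5*48 + 47 = 287, q_2 = 5*1 + 1 = 6.
  i=3: a_3=2, p_3 = 2*287 + 48 = 622, q_3 = 2*6 + 1 = 13.
  i=4: a_4=1, p_4 = 1*622 + 287 = 909, q_4 = 1*13 + 6 = 19.
  i=5: a_5=1, p_5 = 1*909 + 622 = 1531, q_5 = 1*19 + 13 = 32.
  i=6: a_6=3, p_6 = 3*1531 + 909 = 5502, q_6 = 3*32 + 19 = 115.
  i=7: a_7=4, p_7 = 4*5502 + 1531 = 23539, q_7 = 4*115 + 32 = 492.
  i=8: a_8=3, p_8 = 3*23539 + 5502 = 76119, q_8 = 3*492 + 115 = 1591.
  i=9: a_9=1, p_9 = 1*76119 + 23539 = 99658, q_9 = 1*1591 + 492 = 2083.
  i=10: a_10=1, p_10 = 1*99658 + 76119 = 175777, q_10 = 1*2083 + 1591 = 3674.
  i=11: a_11=2, p_11 = 2*175777 + 99658 = 451212, q_11 = 2*3674 + 2083 = 9431.
  i=12: a_12=5, p_12 = 5*451212 + 175777 = 2431837, q_12 = 5*9431 + 3674 = 50829.
  i=13: a_13=1, p_13 = 1*2431837 + 451212 = 2883049, q_13 = 1*50829 + 9431 = 60260.
Check: 2883049^2 - 2289*60260^2 = 8311971536401 - 8311971536400 = 1, so (x, y) = (2883049, 60260) solves the equation, and by the theorem it is the least positive solution.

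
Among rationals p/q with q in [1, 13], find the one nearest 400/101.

Expand x = 400/101 as a continued fraction with the Euclidean algorithm:
  400 = 3*101 + 97, so a_0 = 3.
  101 = 1*97 + 4, so a_1 = 1.
  97 = 24*4 + 1, so a_2 = 24.
  4 = 4*1 + 0, so a_3 = 4.
so x = [3; 1, 24, 4].
Convergents (p_i = a_i*p_{i-1} + p_{i-2}, q_i = a_i*q_{i-1} + q_{i-2} with p_{-2}=0, p_{-1}=1, q_{-2}=1, q_{-1}=0), until the denominator exceeds 13:
  i=0: a_0=3, p_0 = 3*1 + 0 = 3, q_0 = 3*0 + 1 = 1.
  i=1: a_1=1, p_1 = 1*3 + 1 = 4, q_1 = 1*1 + 0 = 1.
  i=2: a_2=24, p_2 = 24*4 + 3 = 99, q_2 = 24*1 + 1 = 25.
q_2 = 25 > 13, so the last convergent with denominator <= 13 is p_1/q_1 = 4/1.
The closest fraction with denominator <= 13 is either p_1/q_1 or the intermediate fraction (k*p_1 + p_0)/(k*q_1 + q_0) with the largest k >= 1 whose denominator stays <= 13; these approach x as k grows, and every other convergent or intermediate fraction in range is farther away.
Largest k: floor((13 - q_0)/q_1) = floor((13 - 1)/1) = 12.
That gives (12*4 + 3)/(12*1 + 1) = 51/13.
Compare the errors: |x - 4/1| = |400*1 - 4*101|/(101*1) = 4/101, and |x - 51/13| = |400*13 - 51*101|/(101*13) = 49/1313.
Cross-multiplying, 49*101 = 4949 < 5252 = 4*1313, so 49/1313 is smaller: the intermediate fraction 51/13 is closer to x than 4/1.

51/13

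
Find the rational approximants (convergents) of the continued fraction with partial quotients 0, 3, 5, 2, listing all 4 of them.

0/1, 1/3, 5/16, 11/35

Using the convergent recurrence p_i = a_i*p_{i-1} + p_{i-2}, q_i = a_i*q_{i-1} + q_{i-2} with p_{-2}=0, p_{-1}=1, q_{-2}=1, q_{-1}=0:
  i=0: a_0=0, p_0 = 0*1 + 0 = 0, q_0 = 0*0 + 1 = 1.
  i=1: a_1=3, p_1 = 3*0 + 1 = 1, q_1 = 3*1 + 0 = 3.
  i=2: a_2=5, p_2 = 5*1 + 0 = 5, q_2 = 5*3 + 1 = 16.
  i=3: a_3=2, p_3 = 2*5 + 1 = 11, q_3 = 2*16 + 3 = 35.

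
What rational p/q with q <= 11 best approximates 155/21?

Expand x = 155/21 as a continued fraction with the Euclidean algorithm:
  155 = 7*21 + 8, so a_0 = 7.
  21 = 2*8 + 5, so a_1 = 2.
  8 = 1*5 + 3, so a_2 = 1.
  5 = 1*3 + 2, so a_3 = 1.
  3 = 1*2 + 1, so a_4 = 1.
  2 = 2*1 + 0, so a_5 = 2.
so x = [7; 2, 1, 1, 1, 2].
Convergents (p_i = a_i*p_{i-1} + p_{i-2}, q_i = a_i*q_{i-1} + q_{i-2} with p_{-2}=0, p_{-1}=1, q_{-2}=1, q_{-1}=0), until the denominator exceeds 11:
  i=0: a_0=7, p_0 = 7*1 + 0 = 7, q_0 = 7*0 + 1 = 1.
  i=1: a_1=2, p_1 = 2*7 + 1 = 15, q_1 = 2*1 + 0 = 2.
  i=2: a_2=1, p_2 = 1*15 + 7 = 22, q_2 = 1*2 + 1 = 3.
  i=3: a_3=1, p_3 = 1*22 + 15 = 37, q_3 = 1*3 + 2 = 5.
  i=4: a_4=1, p_4 = 1*37 + 22 = 59, q_4 = 1*5 + 3 = 8.
  i=5: a_5=2, p_5 = 2*59 + 37 = 155, q_5 = 2*8 + 5 = 21.
q_5 = 21 > 11, so the last convergent with denominator <= 11 is p_4/q_4 = 59/8.
The closest fraction with denominator <= 11 is either p_4/q_4 or the intermediate fraction (k*p_4 + p_3)/(k*q_4 + q_3) with the largest k >= 1 whose denominator stays <= 11; these approach x as k grows, and every other convergent or intermediate fraction in range is farther away.
Largest k: floor((11 - q_3)/q_4) = floor((11 - 5)/8) = 0.
Since k = 0, no intermediate fraction beyond p_4/q_4 has denominator <= 11, so the convergent 59/8 is the closest (its error is |155*8 - 59*21|/(21*8) = 1/168).

59/8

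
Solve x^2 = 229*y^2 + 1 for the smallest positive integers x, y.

First expand sqrt(229) as a continued fraction. With x_i = (sqrt(229) + m_i)/d_i and (m_0, d_0) = (0, 1): a_0 = floor(sqrt(229)) = 15, since 15^2 = 225 <= 229 < 256 = 16^2.
Iterate m_{i+1} = d_i*a_i - m_i, d_{i+1} = (229 - m_{i+1}^2)/d_i, a_{i+1} = floor((a_0 + m_{i+1})/d_{i+1}):
  m_1 = 1*15 - 0 = 15, d_1 = (229 - 15^2)/1 = 4/1 = 4, a_1 = floor((15 + 15)/4) = 7.
  m_2 = 4*7 - 15 = 13, d_2 = (229 - 13^2)/4 = 60/4 = 15, a_2 = floor((15 + 13)/15) = 1.
  m_3 = 15*1 - 13 = 2, d_3 = (229 - 2^2)/15 = 225/15 = 15, a_3 = floor((15 + 2)/15) = 1.
  m_4 = 15*1 - 2 = 13, d_4 = (229 - 13^2)/15 = 60/15 = 4, a_4 = floor((15 + 13)/4) = 7.
  m_5 = 4*7 - 13 = 15, d_5 = (229 - 15^2)/4 = 4/4 = 1, a_5 = floor((15 + 15)/1) = 30.
  m_6 = 1*30 - 15 = 15, d_6 = (229 - 15^2)/1 = 4/1 = 4: (m_6, d_6) = (m_1, d_1) = (15, 4), so from here the quotients repeat a_1, ..., a_5; the period length is 5.
So sqrt(229) = [15; (7, 1, 1, 7, 30)] with period length k = 5.
k is odd, so (p_{k-1}, q_{k-1}) only solves x^2 - 229y^2 = -1 and the fundamental solution of x^2 - 229y^2 = 1 is (p_{2k-1}, q_{2k-1}) = (p_9, q_9); compute convergents through index 9, running through the period twice.
Convergents (p_i = a_i*p_{i-1} + p_{i-2}, q_i = a_i*q_{i-1} + q_{i-2} with p_{-2}=0, p_{-1}=1, q_{-2}=1, q_{-1}=0):
  i=0: a_0=15, p_0 = 15*1 + 0 = 15, q_0 = 15*0 + 1 = 1.
  i=1: a_1=7, p_1 = 7*15 + 1 = 106, q_1 = 7*1 + 0 = 7.
  i=2: a_2=1, p_2 = 1*106 + 15 = 121, q_2 = 1*7 + 1 = 8.
  i=3: a_3=1, p_3 = 1*121 + 106 = 227, q_3 = 1*8 + 7 = 15.
  i=4: a_4=7, p_4 = 7*227 + 121 = 1710, q_4 = 7*15 + 8 = 113.
  i=5: a_5=30, p_5 = 30*1710 + 227 = 51527, q_5 = 30*113 + 15 = 3405.
  i=6: a_6=7, p_6 = 7*51527 + 1710 = 362399, q_6 = 7*3405 + 113 = 23948.
  i=7: a_7=1, p_7 = 1*362399 + 51527 = 413926, q_7 = 1*23948 + 3405 = 27353.
  i=8: a_8=1, p_8 = 1*413926 + 362399 = 776325, q_8 = 1*27353 + 23948 = 51301.
  i=9: a_9=7, p_9 = 7*776325 + 413926 = 5848201, q_9 = 7*51301 + 27353 = 386460.
Indeed p_4^2 - 229*q_4^2 = 2924100 - 2924101 = -1, not +1.
Check: 5848201^2 - 229*386460^2 = 34201454936401 - 34201454936400 = 1, so (x, y) = (5848201, 386460) solves the equation, and by the theorem it is the least positive solution.

(x, y) = (5848201, 386460)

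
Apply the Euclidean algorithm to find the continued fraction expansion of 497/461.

Run the Euclidean algorithm on 497 and 461; the successive quotients are the partial quotients a_0, a_1, ... (each step inverts the fractional part left over by the previous one):
  497 = 1*461 + 36, so a_0 = 1.
  461 = 12*36 + 29, so a_1 = 12.
  36 = 1*29 + 7, so a_2 = 1.
  29 = 4*7 + 1, so a_3 = 4.
  7 = 7*1 + 0, so a_4 = 7.
The remainder reaches 0 after 5 divisions, so the expansion has 5 partial quotients, read off in order.

[1; 12, 1, 4, 7]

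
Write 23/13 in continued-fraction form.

Run the Euclidean algorithm on 23 and 13; the successive quotients are the partial quotients a_0, a_1, ... (each step inverts the fractional part left over by the previous one):
  23 = 1*13 + 10, so a_0 = 1.
  13 = 1*10 + 3, so a_1 = 1.
  10 = 3*3 + 1, so a_2 = 3.
  3 = 3*1 + 0, so a_3 = 3.
The remainder reaches 0 after 4 divisions, so the expansion has 4 partial quotients, read off in order.

[1; 1, 3, 3]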